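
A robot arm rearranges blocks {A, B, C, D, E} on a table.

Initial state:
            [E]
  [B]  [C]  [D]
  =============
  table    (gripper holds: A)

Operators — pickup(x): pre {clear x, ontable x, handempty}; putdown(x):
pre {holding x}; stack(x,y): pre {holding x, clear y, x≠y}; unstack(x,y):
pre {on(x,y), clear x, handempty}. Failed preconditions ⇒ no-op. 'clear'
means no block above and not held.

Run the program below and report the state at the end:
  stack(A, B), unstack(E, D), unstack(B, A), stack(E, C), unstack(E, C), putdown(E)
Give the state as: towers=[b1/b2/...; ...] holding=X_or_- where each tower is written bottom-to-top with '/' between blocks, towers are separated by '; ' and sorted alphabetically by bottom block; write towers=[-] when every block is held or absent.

towers=[B/A; C; D; E] holding=-

step 1 (stack(A, B)): towers=[B/A; C; D/E] holding=-
step 2 (unstack(E, D)): towers=[B/A; C; D] holding=E
step 3 (unstack(B, A)) [no-op]: towers=[B/A; C; D] holding=E
step 4 (stack(E, C)): towers=[B/A; C/E; D] holding=-
step 5 (unstack(E, C)): towers=[B/A; C; D] holding=E
step 6 (putdown(E)): towers=[B/A; C; D; E] holding=-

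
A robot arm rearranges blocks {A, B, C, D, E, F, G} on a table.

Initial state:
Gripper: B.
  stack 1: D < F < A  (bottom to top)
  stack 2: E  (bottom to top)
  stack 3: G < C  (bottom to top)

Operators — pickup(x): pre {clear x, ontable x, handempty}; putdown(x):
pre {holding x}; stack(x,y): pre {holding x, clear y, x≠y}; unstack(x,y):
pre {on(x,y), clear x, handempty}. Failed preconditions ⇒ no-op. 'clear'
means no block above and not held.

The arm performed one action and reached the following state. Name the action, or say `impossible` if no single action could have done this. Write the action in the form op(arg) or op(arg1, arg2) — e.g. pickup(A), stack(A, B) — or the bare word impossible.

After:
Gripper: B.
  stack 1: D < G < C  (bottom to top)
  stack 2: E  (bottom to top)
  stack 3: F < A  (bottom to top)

target: towers=[D/G/C; E; F/A] holding=B
        putdown(B) → towers=[B; D/F/A; E; G/C] holding=-
       stack(B, A) → towers=[D/F/A/B; E; G/C] holding=-
       stack(B, E) → towers=[D/F/A; E/B; G/C] holding=-
       stack(B, C) → towers=[D/F/A; E; G/C/B] holding=-
none of the 4 applicable actions match → impossible

impossible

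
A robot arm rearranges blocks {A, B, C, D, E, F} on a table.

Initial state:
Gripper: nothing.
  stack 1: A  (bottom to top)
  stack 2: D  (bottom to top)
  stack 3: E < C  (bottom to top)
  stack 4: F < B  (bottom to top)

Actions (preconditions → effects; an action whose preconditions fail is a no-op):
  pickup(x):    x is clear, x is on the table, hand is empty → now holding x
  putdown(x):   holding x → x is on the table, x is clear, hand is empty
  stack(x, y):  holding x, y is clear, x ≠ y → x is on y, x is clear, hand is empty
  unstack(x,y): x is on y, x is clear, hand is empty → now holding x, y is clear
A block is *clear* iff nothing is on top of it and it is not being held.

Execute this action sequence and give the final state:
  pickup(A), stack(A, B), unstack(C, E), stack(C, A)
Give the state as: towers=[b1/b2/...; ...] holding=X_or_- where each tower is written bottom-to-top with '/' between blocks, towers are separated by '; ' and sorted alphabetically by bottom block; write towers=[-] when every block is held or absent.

towers=[D; E; F/B/A/C] holding=-

step 1 (pickup(A)): towers=[D; E/C; F/B] holding=A
step 2 (stack(A, B)): towers=[D; E/C; F/B/A] holding=-
step 3 (unstack(C, E)): towers=[D; E; F/B/A] holding=C
step 4 (stack(C, A)): towers=[D; E; F/B/A/C] holding=-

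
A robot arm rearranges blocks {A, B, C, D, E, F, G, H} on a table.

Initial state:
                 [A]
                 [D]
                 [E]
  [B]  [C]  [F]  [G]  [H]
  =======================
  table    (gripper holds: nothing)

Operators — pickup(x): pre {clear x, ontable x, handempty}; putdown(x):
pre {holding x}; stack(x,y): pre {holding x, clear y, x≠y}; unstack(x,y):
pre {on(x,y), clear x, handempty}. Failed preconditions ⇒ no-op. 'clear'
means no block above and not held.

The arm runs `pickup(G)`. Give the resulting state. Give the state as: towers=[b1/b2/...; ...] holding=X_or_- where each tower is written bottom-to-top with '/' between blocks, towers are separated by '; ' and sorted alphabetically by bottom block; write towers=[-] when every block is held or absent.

towers=[B; C; F; G/E/D/A; H] holding=-

before: towers=[B; C; F; G/E/D/A; H] holding=-
pre[pickup(G)]: clear(G) no, ontable(G) yes, handempty yes
clear(G) unmet → pickup(G) is a no-op
after:  towers=[B; C; F; G/E/D/A; H] holding=-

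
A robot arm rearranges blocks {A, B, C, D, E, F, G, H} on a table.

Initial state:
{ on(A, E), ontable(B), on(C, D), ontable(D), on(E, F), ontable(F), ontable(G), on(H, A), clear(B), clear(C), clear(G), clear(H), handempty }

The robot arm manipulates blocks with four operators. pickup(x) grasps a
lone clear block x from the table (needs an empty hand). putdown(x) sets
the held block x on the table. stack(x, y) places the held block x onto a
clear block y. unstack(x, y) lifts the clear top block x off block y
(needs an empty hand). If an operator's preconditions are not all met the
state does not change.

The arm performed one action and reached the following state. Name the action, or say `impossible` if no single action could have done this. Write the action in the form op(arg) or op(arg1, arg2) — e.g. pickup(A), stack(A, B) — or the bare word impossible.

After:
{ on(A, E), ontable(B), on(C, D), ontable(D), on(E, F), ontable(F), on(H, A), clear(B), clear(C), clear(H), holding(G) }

target: towers=[B; D/C; F/E/A/H] holding=G
         pickup(G) → towers=[B; D/C; F/E/A/H] holding=G  ← match
     unstack(H, A) → towers=[B; D/C; F/E/A; G] holding=H
         pickup(B) → towers=[D/C; F/E/A/H; G] holding=B
     unstack(C, D) → towers=[B; D; F/E/A/H; G] holding=C

pickup(G)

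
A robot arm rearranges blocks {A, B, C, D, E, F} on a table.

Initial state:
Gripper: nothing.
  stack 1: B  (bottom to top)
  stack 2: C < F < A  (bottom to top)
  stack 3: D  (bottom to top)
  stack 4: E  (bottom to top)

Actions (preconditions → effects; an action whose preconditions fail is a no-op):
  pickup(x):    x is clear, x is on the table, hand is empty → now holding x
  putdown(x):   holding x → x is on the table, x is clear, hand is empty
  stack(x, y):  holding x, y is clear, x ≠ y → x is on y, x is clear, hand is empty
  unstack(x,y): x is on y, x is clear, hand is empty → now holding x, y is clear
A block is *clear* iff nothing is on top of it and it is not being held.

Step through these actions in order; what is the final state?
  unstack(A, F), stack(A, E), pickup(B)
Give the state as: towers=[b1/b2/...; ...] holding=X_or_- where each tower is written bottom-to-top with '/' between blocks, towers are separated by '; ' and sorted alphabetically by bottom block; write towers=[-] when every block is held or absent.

towers=[C/F; D; E/A] holding=B

step 1 (unstack(A, F)): towers=[B; C/F; D; E] holding=A
step 2 (stack(A, E)): towers=[B; C/F; D; E/A] holding=-
step 3 (pickup(B)): towers=[C/F; D; E/A] holding=B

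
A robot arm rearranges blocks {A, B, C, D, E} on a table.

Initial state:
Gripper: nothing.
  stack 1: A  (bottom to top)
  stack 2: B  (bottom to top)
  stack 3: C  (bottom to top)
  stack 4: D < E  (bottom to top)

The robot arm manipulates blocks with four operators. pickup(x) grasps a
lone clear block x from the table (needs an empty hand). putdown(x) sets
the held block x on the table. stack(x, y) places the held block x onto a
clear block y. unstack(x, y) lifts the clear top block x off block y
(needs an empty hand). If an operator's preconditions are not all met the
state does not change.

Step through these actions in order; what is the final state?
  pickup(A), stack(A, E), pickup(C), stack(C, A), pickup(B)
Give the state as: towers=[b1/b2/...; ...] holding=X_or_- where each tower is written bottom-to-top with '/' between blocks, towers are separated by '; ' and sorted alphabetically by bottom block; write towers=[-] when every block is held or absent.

step 1 (pickup(A)): towers=[B; C; D/E] holding=A
step 2 (stack(A, E)): towers=[B; C; D/E/A] holding=-
step 3 (pickup(C)): towers=[B; D/E/A] holding=C
step 4 (stack(C, A)): towers=[B; D/E/A/C] holding=-
step 5 (pickup(B)): towers=[D/E/A/C] holding=B

towers=[D/E/A/C] holding=B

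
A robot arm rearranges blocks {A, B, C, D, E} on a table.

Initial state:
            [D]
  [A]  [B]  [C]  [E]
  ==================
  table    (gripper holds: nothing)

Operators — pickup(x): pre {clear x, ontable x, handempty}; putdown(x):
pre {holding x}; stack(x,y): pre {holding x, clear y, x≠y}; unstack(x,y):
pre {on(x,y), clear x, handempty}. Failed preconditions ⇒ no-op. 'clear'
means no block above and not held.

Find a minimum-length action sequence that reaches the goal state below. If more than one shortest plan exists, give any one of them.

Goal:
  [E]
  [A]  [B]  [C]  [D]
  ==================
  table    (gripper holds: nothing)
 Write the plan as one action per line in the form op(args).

unstack(D, C)
putdown(D)
pickup(E)
stack(E, A)

step 1 (unstack(D, C)): towers=[A; B; C; E] holding=D
step 2 (putdown(D)): towers=[A; B; C; D; E] holding=-
step 3 (pickup(E)): towers=[A; B; C; D] holding=E
step 4 (stack(E, A)): towers=[A/E; B; C; D] holding=-
goal check: towers=[A/E; B; C; D] holding=- — reached (length 4, optimal by BFS)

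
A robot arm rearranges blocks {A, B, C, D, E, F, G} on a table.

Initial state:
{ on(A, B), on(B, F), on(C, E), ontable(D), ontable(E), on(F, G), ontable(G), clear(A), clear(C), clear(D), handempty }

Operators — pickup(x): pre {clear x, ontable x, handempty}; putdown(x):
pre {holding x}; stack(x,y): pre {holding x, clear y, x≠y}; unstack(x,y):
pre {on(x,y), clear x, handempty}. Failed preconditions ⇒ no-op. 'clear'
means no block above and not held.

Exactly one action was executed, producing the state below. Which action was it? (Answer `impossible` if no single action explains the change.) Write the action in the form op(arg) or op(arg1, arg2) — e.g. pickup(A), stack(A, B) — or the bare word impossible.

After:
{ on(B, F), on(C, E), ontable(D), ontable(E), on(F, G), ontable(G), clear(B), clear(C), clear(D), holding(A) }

target: towers=[D; E/C; G/F/B] holding=A
         pickup(D) → towers=[E/C; G/F/B/A] holding=D
     unstack(A, B) → towers=[D; E/C; G/F/B] holding=A  ← match
     unstack(C, E) → towers=[D; E; G/F/B/A] holding=C

unstack(A, B)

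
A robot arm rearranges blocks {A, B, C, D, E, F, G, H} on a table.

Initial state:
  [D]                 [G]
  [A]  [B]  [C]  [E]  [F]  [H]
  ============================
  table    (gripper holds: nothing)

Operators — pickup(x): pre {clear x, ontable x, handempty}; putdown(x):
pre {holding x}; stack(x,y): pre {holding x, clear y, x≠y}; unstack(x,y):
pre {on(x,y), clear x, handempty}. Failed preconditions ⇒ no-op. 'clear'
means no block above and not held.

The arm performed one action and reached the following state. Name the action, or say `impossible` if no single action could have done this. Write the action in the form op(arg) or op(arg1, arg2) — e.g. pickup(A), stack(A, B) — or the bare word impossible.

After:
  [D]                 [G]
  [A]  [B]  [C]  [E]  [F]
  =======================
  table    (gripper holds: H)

target: towers=[A/D; B; C; E; F/G] holding=H
     unstack(G, F) → towers=[A/D; B; C; E; F; H] holding=G
         pickup(E) → towers=[A/D; B; C; F/G; H] holding=E
         pickup(H) → towers=[A/D; B; C; E; F/G] holding=H  ← match
         pickup(B) → towers=[A/D; C; E; F/G; H] holding=B
     unstack(D, A) → towers=[A; B; C; E; F/G; H] holding=D
         pickup(C) → towers=[A/D; B; E; F/G; H] holding=C

pickup(H)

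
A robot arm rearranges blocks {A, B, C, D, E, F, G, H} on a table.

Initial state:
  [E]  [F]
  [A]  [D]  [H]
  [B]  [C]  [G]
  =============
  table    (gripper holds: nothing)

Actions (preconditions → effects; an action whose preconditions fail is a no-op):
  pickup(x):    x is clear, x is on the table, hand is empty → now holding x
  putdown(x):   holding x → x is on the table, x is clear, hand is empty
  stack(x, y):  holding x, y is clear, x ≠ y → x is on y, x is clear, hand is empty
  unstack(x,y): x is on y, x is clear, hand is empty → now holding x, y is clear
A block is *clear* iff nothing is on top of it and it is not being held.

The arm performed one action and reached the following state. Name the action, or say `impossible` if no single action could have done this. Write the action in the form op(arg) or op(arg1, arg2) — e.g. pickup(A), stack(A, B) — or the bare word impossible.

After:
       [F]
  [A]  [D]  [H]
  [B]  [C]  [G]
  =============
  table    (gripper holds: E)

unstack(E, A)

target: towers=[B/A; C/D/F; G/H] holding=E
     unstack(E, A) → towers=[B/A; C/D/F; G/H] holding=E  ← match
     unstack(H, G) → towers=[B/A/E; C/D/F; G] holding=H
     unstack(F, D) → towers=[B/A/E; C/D; G/H] holding=F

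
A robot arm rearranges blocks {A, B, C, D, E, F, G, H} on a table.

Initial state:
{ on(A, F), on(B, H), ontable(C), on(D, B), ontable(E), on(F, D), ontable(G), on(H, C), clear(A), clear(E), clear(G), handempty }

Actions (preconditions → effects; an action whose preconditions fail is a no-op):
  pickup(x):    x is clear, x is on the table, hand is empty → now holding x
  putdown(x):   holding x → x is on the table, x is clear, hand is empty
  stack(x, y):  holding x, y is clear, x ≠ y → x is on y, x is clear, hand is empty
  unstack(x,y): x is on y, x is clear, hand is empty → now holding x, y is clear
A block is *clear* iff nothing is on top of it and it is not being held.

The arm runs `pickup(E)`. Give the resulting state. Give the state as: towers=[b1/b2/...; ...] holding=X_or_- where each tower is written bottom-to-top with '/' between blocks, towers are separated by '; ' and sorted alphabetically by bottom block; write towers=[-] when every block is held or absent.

before: towers=[C/H/B/D/F/A; E; G] holding=-
pre[pickup(E)]: clear(E) yes, ontable(E) yes, handempty yes
all met → apply pickup(E)
after:  towers=[C/H/B/D/F/A; G] holding=E

towers=[C/H/B/D/F/A; G] holding=E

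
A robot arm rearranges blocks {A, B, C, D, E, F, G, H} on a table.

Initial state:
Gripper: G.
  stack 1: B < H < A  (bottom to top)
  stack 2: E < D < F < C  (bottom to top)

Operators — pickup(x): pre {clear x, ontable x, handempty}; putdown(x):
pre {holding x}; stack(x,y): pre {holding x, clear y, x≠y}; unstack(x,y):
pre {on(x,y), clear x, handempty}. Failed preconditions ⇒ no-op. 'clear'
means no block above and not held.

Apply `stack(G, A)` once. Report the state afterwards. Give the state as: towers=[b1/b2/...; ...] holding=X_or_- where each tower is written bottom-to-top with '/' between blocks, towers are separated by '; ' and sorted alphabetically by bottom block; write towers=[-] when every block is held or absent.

before: towers=[B/H/A; E/D/F/C] holding=G
pre[stack(G, A)]: holding(G) yes, clear(A) yes, G≠A yes
all met → apply stack(G, A)
after:  towers=[B/H/A/G; E/D/F/C] holding=-

towers=[B/H/A/G; E/D/F/C] holding=-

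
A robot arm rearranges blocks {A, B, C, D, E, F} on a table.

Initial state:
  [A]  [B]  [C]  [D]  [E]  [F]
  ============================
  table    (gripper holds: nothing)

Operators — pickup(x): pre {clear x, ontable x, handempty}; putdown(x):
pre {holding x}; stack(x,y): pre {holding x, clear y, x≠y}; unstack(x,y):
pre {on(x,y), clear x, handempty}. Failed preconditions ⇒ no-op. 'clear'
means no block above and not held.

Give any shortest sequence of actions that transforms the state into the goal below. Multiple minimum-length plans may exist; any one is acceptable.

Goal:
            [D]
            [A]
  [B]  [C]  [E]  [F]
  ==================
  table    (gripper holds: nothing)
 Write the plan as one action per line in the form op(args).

pickup(A)
stack(A, E)
pickup(D)
stack(D, A)

step 1 (pickup(A)): towers=[B; C; D; E; F] holding=A
step 2 (stack(A, E)): towers=[B; C; D; E/A; F] holding=-
step 3 (pickup(D)): towers=[B; C; E/A; F] holding=D
step 4 (stack(D, A)): towers=[B; C; E/A/D; F] holding=-
goal check: towers=[B; C; E/A/D; F] holding=- — reached (length 4, optimal by BFS)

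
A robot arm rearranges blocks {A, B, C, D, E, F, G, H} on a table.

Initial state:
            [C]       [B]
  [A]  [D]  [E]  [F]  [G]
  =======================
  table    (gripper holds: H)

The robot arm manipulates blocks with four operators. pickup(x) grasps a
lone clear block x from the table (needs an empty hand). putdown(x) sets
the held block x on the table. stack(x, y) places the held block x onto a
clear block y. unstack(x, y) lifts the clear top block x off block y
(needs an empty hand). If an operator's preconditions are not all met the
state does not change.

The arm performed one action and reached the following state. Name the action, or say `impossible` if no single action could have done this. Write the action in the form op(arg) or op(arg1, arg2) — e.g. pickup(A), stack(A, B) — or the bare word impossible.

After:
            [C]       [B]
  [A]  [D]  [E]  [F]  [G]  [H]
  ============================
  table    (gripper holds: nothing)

putdown(H)

target: towers=[A; D; E/C; F; G/B; H] holding=-
        putdown(H) → towers=[A; D; E/C; F; G/B; H] holding=-  ← match
       stack(H, A) → towers=[A/H; D; E/C; F; G/B] holding=-
       stack(H, B) → towers=[A; D; E/C; F; G/B/H] holding=-
       stack(H, F) → towers=[A; D; E/C; F/H; G/B] holding=-
       stack(H, D) → towers=[A; D/H; E/C; F; G/B] holding=-
       stack(H, C) → towers=[A; D; E/C/H; F; G/B] holding=-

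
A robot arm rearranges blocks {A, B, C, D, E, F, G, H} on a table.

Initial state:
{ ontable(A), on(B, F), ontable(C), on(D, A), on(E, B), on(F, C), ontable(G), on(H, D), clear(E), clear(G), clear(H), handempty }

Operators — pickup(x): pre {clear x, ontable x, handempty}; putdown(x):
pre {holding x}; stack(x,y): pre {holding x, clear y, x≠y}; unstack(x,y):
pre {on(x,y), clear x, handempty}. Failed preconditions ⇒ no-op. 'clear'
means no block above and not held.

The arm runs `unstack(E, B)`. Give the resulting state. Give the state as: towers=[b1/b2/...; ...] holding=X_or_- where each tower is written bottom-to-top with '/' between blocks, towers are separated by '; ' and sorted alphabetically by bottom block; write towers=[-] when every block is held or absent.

before: towers=[A/D/H; C/F/B/E; G] holding=-
pre[unstack(E, B)]: on(E,B) ok, clear(E) ok, handempty ok
all met → apply unstack(E, B)
after:  towers=[A/D/H; C/F/B; G] holding=E

towers=[A/D/H; C/F/B; G] holding=E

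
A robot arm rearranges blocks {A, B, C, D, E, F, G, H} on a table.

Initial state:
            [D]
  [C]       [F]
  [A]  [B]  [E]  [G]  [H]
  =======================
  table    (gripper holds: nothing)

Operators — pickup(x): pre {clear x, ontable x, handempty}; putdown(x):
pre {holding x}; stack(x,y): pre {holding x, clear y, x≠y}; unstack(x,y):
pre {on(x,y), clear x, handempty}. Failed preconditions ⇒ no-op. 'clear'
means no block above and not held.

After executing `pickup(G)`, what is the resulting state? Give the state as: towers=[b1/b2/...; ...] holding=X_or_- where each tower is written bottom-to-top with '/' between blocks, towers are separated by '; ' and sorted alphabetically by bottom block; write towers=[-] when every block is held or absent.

towers=[A/C; B; E/F/D; H] holding=G

before: towers=[A/C; B; E/F/D; G; H] holding=-
pre[pickup(G)]: clear(G) ✓, ontable(G) ✓, handempty ✓
all met → apply pickup(G)
after:  towers=[A/C; B; E/F/D; H] holding=G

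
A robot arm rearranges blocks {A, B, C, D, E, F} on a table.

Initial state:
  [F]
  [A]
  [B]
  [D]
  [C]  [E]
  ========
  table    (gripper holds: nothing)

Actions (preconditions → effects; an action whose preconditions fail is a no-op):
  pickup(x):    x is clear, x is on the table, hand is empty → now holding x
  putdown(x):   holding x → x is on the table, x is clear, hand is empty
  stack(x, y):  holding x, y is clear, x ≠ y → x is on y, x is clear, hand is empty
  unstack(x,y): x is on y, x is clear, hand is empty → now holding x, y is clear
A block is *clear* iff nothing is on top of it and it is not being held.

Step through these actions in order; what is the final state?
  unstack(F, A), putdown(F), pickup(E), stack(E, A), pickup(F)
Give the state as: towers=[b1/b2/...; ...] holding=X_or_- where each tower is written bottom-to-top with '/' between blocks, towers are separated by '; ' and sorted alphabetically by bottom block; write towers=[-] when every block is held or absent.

step 1 (unstack(F, A)): towers=[C/D/B/A; E] holding=F
step 2 (putdown(F)): towers=[C/D/B/A; E; F] holding=-
step 3 (pickup(E)): towers=[C/D/B/A; F] holding=E
step 4 (stack(E, A)): towers=[C/D/B/A/E; F] holding=-
step 5 (pickup(F)): towers=[C/D/B/A/E] holding=F

towers=[C/D/B/A/E] holding=F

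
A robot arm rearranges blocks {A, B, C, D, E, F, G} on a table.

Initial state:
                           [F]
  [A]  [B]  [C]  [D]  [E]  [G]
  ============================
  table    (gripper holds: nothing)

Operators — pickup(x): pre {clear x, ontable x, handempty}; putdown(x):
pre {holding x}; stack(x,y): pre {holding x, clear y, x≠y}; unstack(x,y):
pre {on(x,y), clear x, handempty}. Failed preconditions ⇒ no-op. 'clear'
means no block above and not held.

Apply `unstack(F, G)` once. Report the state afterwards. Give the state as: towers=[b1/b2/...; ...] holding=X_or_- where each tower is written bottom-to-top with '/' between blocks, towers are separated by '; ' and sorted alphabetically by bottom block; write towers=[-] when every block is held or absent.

before: towers=[A; B; C; D; E; G/F] holding=-
pre[unstack(F, G)]: on(F,G) ✓, clear(F) ✓, handempty ✓
all met → apply unstack(F, G)
after:  towers=[A; B; C; D; E; G] holding=F

towers=[A; B; C; D; E; G] holding=F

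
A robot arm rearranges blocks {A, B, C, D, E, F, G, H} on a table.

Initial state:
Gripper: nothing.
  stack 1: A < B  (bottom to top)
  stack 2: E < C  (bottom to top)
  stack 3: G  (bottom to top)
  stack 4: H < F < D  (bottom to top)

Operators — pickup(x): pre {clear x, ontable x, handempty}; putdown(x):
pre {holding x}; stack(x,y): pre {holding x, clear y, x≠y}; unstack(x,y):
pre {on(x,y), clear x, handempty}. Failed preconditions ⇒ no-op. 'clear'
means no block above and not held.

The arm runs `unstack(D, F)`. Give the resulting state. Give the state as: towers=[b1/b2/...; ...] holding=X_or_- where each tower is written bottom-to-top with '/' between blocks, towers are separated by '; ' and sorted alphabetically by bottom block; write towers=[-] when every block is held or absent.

before: towers=[A/B; E/C; G; H/F/D] holding=-
pre[unstack(D, F)]: on(D,F) ✓, clear(D) ✓, handempty ✓
all met → apply unstack(D, F)
after:  towers=[A/B; E/C; G; H/F] holding=D

towers=[A/B; E/C; G; H/F] holding=D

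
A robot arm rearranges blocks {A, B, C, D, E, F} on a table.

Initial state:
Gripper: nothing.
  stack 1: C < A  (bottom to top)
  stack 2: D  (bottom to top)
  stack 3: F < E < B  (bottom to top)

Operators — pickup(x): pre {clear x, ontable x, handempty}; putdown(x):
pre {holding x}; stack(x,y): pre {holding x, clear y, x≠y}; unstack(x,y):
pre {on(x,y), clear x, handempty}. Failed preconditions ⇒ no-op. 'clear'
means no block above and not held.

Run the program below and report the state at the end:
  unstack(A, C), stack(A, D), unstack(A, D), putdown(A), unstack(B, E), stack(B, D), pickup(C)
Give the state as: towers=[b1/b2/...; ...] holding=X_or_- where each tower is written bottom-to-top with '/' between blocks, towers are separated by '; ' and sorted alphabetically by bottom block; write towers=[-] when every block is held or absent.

step 1 (unstack(A, C)): towers=[C; D; F/E/B] holding=A
step 2 (stack(A, D)): towers=[C; D/A; F/E/B] holding=-
step 3 (unstack(A, D)): towers=[C; D; F/E/B] holding=A
step 4 (putdown(A)): towers=[A; C; D; F/E/B] holding=-
step 5 (unstack(B, E)): towers=[A; C; D; F/E] holding=B
step 6 (stack(B, D)): towers=[A; C; D/B; F/E] holding=-
step 7 (pickup(C)): towers=[A; D/B; F/E] holding=C

towers=[A; D/B; F/E] holding=C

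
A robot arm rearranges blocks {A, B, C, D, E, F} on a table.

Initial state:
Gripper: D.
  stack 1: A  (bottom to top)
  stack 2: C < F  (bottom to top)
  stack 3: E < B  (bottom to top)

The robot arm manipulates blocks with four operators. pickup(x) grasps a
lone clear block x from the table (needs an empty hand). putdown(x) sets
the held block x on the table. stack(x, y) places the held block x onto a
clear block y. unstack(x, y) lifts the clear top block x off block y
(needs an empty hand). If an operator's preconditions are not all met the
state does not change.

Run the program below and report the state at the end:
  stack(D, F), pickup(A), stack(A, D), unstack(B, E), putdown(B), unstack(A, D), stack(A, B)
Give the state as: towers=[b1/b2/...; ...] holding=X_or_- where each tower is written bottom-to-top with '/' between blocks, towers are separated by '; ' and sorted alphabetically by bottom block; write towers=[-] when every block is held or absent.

towers=[B/A; C/F/D; E] holding=-

step 1 (stack(D, F)): towers=[A; C/F/D; E/B] holding=-
step 2 (pickup(A)): towers=[C/F/D; E/B] holding=A
step 3 (stack(A, D)): towers=[C/F/D/A; E/B] holding=-
step 4 (unstack(B, E)): towers=[C/F/D/A; E] holding=B
step 5 (putdown(B)): towers=[B; C/F/D/A; E] holding=-
step 6 (unstack(A, D)): towers=[B; C/F/D; E] holding=A
step 7 (stack(A, B)): towers=[B/A; C/F/D; E] holding=-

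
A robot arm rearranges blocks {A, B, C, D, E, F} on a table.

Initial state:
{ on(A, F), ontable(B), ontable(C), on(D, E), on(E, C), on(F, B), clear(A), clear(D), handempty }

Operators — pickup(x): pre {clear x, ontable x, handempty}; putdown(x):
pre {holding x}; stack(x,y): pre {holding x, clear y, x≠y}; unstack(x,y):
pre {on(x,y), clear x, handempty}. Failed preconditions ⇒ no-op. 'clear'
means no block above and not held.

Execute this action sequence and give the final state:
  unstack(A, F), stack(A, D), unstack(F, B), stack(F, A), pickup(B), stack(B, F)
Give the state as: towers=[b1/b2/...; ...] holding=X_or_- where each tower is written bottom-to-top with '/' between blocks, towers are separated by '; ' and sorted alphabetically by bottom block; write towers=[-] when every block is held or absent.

towers=[C/E/D/A/F/B] holding=-

step 1 (unstack(A, F)): towers=[B/F; C/E/D] holding=A
step 2 (stack(A, D)): towers=[B/F; C/E/D/A] holding=-
step 3 (unstack(F, B)): towers=[B; C/E/D/A] holding=F
step 4 (stack(F, A)): towers=[B; C/E/D/A/F] holding=-
step 5 (pickup(B)): towers=[C/E/D/A/F] holding=B
step 6 (stack(B, F)): towers=[C/E/D/A/F/B] holding=-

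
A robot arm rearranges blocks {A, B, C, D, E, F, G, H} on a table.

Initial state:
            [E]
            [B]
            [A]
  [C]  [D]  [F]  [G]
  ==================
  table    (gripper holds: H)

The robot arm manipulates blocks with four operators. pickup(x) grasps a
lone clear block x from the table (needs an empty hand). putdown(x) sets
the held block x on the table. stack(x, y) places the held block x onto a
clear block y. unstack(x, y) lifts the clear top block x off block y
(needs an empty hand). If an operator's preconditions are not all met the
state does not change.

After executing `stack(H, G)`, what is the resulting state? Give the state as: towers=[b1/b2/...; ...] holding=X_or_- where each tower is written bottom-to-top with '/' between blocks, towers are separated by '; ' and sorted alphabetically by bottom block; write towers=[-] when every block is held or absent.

before: towers=[C; D; F/A/B/E; G] holding=H
pre[stack(H, G)]: holding(H) yes, clear(G) yes, H≠G yes
all met → apply stack(H, G)
after:  towers=[C; D; F/A/B/E; G/H] holding=-

towers=[C; D; F/A/B/E; G/H] holding=-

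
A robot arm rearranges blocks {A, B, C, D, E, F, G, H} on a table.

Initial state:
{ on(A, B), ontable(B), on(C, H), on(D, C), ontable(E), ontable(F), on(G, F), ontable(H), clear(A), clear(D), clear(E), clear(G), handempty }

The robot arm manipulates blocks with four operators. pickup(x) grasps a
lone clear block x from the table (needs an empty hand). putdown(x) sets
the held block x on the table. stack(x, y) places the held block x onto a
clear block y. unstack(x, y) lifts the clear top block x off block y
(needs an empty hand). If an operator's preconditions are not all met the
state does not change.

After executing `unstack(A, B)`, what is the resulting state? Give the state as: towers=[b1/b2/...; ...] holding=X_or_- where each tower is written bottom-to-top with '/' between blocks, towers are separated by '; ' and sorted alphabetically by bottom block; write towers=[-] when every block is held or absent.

before: towers=[B/A; E; F/G; H/C/D] holding=-
pre[unstack(A, B)]: on(A,B) ok, clear(A) ok, handempty ok
all met → apply unstack(A, B)
after:  towers=[B; E; F/G; H/C/D] holding=A

towers=[B; E; F/G; H/C/D] holding=A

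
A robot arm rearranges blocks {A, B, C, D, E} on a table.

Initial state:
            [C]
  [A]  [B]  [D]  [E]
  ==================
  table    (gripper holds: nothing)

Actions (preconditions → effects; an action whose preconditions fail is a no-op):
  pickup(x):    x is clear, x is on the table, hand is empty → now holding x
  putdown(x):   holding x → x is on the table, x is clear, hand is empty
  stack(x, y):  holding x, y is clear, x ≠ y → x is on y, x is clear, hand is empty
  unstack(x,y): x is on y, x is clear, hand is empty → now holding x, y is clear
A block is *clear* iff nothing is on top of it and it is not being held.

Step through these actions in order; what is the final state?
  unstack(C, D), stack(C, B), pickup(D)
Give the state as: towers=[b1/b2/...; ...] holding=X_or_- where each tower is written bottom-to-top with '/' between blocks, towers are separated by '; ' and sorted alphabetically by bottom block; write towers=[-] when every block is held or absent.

step 1 (unstack(C, D)): towers=[A; B; D; E] holding=C
step 2 (stack(C, B)): towers=[A; B/C; D; E] holding=-
step 3 (pickup(D)): towers=[A; B/C; E] holding=D

towers=[A; B/C; E] holding=D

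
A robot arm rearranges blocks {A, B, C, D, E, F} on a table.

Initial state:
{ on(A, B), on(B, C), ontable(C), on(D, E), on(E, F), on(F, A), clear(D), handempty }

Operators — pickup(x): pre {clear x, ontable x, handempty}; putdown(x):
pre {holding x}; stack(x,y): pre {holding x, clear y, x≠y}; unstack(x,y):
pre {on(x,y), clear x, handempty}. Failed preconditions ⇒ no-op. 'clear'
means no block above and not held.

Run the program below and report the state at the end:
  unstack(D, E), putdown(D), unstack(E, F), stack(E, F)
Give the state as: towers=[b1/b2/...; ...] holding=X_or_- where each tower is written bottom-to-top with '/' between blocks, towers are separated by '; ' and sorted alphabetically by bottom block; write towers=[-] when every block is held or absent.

towers=[C/B/A/F/E; D] holding=-

step 1 (unstack(D, E)): towers=[C/B/A/F/E] holding=D
step 2 (putdown(D)): towers=[C/B/A/F/E; D] holding=-
step 3 (unstack(E, F)): towers=[C/B/A/F; D] holding=E
step 4 (stack(E, F)): towers=[C/B/A/F/E; D] holding=-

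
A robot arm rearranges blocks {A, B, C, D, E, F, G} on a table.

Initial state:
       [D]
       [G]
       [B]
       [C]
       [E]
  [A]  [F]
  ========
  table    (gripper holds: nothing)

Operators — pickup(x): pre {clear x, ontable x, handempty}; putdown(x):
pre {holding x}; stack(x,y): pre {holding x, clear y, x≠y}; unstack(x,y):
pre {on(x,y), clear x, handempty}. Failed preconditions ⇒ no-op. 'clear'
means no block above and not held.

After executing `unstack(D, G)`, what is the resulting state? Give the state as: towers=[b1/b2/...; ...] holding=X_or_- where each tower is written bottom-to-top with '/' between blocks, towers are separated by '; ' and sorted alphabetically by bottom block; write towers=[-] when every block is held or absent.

before: towers=[A; F/E/C/B/G/D] holding=-
pre[unstack(D, G)]: on(D,G) ✓, clear(D) ✓, handempty ✓
all met → apply unstack(D, G)
after:  towers=[A; F/E/C/B/G] holding=D

towers=[A; F/E/C/B/G] holding=D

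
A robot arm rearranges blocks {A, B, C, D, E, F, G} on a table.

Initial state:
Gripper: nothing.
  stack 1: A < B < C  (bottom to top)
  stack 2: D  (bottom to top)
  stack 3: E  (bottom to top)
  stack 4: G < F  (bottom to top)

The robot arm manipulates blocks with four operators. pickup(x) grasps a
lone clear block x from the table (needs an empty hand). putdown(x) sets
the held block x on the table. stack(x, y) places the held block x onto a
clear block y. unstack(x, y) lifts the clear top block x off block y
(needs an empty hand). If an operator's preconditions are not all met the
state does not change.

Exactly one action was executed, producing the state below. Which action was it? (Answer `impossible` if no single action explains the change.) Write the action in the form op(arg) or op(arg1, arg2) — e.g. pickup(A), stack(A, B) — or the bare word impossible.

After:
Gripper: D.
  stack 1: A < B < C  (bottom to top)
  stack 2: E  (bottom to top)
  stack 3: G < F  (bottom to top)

pickup(D)

target: towers=[A/B/C; E; G/F] holding=D
     unstack(F, G) → towers=[A/B/C; D; E; G] holding=F
         pickup(D) → towers=[A/B/C; E; G/F] holding=D  ← match
         pickup(E) → towers=[A/B/C; D; G/F] holding=E
     unstack(C, B) → towers=[A/B; D; E; G/F] holding=C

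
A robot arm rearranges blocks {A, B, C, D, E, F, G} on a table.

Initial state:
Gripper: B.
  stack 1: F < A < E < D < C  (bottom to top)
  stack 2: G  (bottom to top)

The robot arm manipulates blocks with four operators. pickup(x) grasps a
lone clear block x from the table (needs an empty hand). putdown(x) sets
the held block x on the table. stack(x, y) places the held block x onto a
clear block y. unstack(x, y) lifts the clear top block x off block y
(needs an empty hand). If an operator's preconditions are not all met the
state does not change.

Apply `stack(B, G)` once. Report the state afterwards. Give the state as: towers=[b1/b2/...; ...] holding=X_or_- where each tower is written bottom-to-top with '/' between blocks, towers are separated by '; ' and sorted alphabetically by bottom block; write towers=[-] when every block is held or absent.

towers=[F/A/E/D/C; G/B] holding=-

before: towers=[F/A/E/D/C; G] holding=B
pre[stack(B, G)]: holding(B) ✓, clear(G) ✓, B≠G ✓
all met → apply stack(B, G)
after:  towers=[F/A/E/D/C; G/B] holding=-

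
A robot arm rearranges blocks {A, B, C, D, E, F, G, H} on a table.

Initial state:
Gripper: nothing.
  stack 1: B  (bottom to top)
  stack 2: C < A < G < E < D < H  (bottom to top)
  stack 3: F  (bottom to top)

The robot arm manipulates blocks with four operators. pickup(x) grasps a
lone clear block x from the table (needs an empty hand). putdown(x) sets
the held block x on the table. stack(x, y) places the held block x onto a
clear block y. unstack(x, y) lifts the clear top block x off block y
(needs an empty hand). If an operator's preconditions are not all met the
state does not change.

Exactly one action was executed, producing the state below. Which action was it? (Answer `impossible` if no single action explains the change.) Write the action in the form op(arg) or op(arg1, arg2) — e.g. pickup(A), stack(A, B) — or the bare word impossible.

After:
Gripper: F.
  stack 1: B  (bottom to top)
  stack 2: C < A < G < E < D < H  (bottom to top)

pickup(F)

target: towers=[B; C/A/G/E/D/H] holding=F
     unstack(H, D) → towers=[B; C/A/G/E/D; F] holding=H
         pickup(B) → towers=[C/A/G/E/D/H; F] holding=B
         pickup(F) → towers=[B; C/A/G/E/D/H] holding=F  ← match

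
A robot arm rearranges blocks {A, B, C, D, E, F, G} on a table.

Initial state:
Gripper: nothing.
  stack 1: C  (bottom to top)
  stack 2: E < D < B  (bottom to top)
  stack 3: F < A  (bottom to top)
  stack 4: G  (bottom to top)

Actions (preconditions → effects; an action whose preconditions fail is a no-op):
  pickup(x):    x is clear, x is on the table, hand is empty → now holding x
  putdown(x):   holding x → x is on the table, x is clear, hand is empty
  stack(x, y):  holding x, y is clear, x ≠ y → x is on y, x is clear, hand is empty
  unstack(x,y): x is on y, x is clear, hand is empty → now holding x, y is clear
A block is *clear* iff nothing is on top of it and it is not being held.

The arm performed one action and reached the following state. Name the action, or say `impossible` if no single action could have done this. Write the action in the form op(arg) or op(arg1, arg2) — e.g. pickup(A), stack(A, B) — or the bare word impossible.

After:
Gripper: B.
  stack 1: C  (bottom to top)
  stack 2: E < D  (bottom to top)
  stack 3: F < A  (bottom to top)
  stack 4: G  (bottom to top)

target: towers=[C; E/D; F/A; G] holding=B
     unstack(B, D) → towers=[C; E/D; F/A; G] holding=B  ← match
         pickup(G) → towers=[C; E/D/B; F/A] holding=G
     unstack(A, F) → towers=[C; E/D/B; F; G] holding=A
         pickup(C) → towers=[E/D/B; F/A; G] holding=C

unstack(B, D)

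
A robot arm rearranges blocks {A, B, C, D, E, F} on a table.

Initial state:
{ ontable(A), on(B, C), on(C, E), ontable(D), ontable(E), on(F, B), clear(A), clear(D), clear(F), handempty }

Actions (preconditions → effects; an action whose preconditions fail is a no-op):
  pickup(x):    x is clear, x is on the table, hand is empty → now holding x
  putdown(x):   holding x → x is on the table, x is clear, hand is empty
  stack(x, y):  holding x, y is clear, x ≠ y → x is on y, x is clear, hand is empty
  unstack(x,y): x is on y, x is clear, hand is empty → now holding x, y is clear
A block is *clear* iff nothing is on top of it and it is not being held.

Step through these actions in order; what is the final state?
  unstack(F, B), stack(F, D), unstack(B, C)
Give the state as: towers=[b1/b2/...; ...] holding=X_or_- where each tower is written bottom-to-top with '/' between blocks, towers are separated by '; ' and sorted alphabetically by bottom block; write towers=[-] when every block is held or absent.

step 1 (unstack(F, B)): towers=[A; D; E/C/B] holding=F
step 2 (stack(F, D)): towers=[A; D/F; E/C/B] holding=-
step 3 (unstack(B, C)): towers=[A; D/F; E/C] holding=B

towers=[A; D/F; E/C] holding=B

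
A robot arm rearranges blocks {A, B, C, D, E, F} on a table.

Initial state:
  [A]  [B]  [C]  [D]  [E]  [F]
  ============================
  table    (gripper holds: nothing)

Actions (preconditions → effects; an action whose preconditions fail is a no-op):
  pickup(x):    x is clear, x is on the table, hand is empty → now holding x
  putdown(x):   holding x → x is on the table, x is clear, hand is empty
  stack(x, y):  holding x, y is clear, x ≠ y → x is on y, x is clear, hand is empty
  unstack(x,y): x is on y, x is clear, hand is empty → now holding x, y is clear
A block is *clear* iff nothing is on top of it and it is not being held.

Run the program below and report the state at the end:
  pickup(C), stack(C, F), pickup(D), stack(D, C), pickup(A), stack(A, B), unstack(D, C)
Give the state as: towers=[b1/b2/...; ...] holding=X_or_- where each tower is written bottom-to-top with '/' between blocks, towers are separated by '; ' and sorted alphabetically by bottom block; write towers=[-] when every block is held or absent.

towers=[B/A; E; F/C] holding=D

step 1 (pickup(C)): towers=[A; B; D; E; F] holding=C
step 2 (stack(C, F)): towers=[A; B; D; E; F/C] holding=-
step 3 (pickup(D)): towers=[A; B; E; F/C] holding=D
step 4 (stack(D, C)): towers=[A; B; E; F/C/D] holding=-
step 5 (pickup(A)): towers=[B; E; F/C/D] holding=A
step 6 (stack(A, B)): towers=[B/A; E; F/C/D] holding=-
step 7 (unstack(D, C)): towers=[B/A; E; F/C] holding=D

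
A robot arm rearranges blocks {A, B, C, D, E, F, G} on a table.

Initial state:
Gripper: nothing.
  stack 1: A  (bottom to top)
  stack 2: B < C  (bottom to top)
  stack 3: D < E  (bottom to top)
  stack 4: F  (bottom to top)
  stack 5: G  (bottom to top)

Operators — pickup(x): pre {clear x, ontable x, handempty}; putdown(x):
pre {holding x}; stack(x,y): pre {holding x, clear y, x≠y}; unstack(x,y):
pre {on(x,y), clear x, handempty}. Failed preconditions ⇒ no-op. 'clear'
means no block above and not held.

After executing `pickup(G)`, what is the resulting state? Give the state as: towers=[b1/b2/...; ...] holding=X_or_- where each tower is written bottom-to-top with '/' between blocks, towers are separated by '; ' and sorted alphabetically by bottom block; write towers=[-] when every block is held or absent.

towers=[A; B/C; D/E; F] holding=G

before: towers=[A; B/C; D/E; F; G] holding=-
pre[pickup(G)]: clear(G) yes, ontable(G) yes, handempty yes
all met → apply pickup(G)
after:  towers=[A; B/C; D/E; F] holding=G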